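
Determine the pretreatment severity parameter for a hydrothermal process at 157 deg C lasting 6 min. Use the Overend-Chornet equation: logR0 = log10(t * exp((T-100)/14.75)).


logR0 = log10(t * exp((T - 100) / 14.75))
= log10(6 * exp((157 - 100) / 14.75))
= 2.4564

2.4564


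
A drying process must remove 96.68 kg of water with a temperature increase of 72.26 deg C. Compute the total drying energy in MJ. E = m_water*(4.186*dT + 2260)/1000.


E = m_water * (4.186 * dT + 2260) / 1000
= 96.68 * (4.186 * 72.26 + 2260) / 1000
= 247.7406 MJ

247.7406 MJ


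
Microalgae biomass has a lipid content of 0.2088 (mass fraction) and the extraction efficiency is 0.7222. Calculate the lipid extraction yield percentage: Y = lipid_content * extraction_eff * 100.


Y = lipid_content * extraction_eff * 100
= 0.2088 * 0.7222 * 100
= 15.0795%

15.0795%


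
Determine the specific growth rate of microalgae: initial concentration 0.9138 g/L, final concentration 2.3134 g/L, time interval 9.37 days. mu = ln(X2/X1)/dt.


mu = ln(X2/X1) / dt
= ln(2.3134/0.9138) / 9.37
= 0.0991 per day

0.0991 per day


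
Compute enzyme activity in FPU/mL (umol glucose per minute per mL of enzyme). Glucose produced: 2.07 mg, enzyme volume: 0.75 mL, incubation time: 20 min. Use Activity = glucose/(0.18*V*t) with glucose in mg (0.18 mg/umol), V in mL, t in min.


Activity = glucose_mg / (0.18 mg/umol * V_mL * t_min)
= 2.07 / (0.18 * 0.75 * 20)
= 0.7667 FPU/mL

0.7667 FPU/mL


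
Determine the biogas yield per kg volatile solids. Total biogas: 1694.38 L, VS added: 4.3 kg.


Y = V / VS
= 1694.38 / 4.3
= 394.0419 L/kg VS

394.0419 L/kg VS


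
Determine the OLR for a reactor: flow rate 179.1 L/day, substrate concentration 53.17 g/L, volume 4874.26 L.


OLR = Q * S / V
= 179.1 * 53.17 / 4874.26
= 1.9537 g/L/day

1.9537 g/L/day


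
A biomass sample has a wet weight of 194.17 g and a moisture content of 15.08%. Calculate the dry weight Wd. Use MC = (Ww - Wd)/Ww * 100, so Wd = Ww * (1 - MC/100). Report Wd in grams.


Wd = Ww * (1 - MC/100)
= 194.17 * (1 - 15.08/100)
= 164.8892 g

164.8892 g


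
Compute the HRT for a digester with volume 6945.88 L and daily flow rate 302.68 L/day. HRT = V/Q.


HRT = V / Q
= 6945.88 / 302.68
= 22.9479 days

22.9479 days


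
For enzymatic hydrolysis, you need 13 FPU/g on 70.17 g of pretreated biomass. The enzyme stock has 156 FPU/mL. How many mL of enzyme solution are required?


V = dosage * m_sub / activity
V = 13 * 70.17 / 156
V = 5.8475 mL

5.8475 mL


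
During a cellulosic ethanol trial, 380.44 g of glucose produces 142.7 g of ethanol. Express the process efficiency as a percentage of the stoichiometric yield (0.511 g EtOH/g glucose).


Fermentation efficiency = (actual / (0.511 * glucose)) * 100
= (142.7 / (0.511 * 380.44)) * 100
= 73.4035%

73.4035%


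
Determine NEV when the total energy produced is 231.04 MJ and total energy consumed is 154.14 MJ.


NEV = E_out - E_in
= 231.04 - 154.14
= 76.9000 MJ

76.9000 MJ


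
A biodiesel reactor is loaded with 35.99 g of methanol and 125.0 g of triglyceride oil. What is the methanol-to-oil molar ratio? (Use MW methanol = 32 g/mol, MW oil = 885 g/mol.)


Molar ratio = n_MeOH / n_oil = (MeOH/32) / (oil/885) = (MeOH * 885) / (32 * oil)
= (35.99 * 885) / (32 * 125.0)
= 7.9628

7.9628


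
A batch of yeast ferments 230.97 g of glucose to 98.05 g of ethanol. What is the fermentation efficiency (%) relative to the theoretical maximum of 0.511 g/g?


Fermentation efficiency = (actual / (0.511 * glucose)) * 100
= (98.05 / (0.511 * 230.97)) * 100
= 83.0751%

83.0751%


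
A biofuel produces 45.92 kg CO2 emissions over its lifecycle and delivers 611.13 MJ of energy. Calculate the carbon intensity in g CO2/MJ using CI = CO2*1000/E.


CI = CO2 * 1000 / E
= 45.92 * 1000 / 611.13
= 75.1395 g CO2/MJ

75.1395 g CO2/MJ


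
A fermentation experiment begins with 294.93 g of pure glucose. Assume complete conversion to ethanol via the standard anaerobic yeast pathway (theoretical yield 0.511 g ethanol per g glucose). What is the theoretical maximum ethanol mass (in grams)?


Theoretical ethanol yield: m_EtOH = 0.511 * m_glucose
m_EtOH = 0.511 * 294.93 = 150.7092 g

150.7092 g


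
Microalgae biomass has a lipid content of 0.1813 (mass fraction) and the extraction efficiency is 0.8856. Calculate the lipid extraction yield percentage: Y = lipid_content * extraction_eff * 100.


Y = lipid_content * extraction_eff * 100
= 0.1813 * 0.8856 * 100
= 16.0559%

16.0559%


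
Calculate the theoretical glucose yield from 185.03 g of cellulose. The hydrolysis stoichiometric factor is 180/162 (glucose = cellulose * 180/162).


glucose = cellulose * 180/162
= 185.03 * 180/162
= 205.5889 g

205.5889 g


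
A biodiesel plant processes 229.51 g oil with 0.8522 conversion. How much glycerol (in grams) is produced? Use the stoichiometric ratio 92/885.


glycerol = oil * conv * (92/885)
= 229.51 * 0.8522 * 92 / 885
= 20.3324 g

20.3324 g


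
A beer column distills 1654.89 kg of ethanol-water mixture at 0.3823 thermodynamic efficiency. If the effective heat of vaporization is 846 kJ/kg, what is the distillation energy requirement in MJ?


E = m * 846 / (eta * 1000)
= 1654.89 * 846 / (0.3823 * 1000)
= 3662.1421 MJ

3662.1421 MJ


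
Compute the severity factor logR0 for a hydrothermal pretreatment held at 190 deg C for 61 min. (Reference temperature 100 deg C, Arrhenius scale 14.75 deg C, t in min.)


logR0 = log10(t * exp((T - 100) / 14.75))
= log10(61 * exp((190 - 100) / 14.75))
= 4.4353

4.4353


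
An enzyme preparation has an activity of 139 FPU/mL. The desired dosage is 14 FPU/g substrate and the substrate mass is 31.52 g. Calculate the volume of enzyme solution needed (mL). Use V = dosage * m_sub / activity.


V = dosage * m_sub / activity
V = 14 * 31.52 / 139
V = 3.1747 mL

3.1747 mL


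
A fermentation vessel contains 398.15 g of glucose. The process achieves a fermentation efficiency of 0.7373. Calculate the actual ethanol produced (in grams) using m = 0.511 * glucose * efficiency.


Actual ethanol: m = 0.511 * 398.15 * 0.7373
m = 150.0071 g

150.0071 g


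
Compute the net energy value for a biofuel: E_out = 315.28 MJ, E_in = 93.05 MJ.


NEV = E_out - E_in
= 315.28 - 93.05
= 222.2300 MJ

222.2300 MJ


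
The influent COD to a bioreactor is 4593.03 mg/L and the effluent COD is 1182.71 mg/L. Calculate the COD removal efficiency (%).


eta = (COD_in - COD_out) / COD_in * 100
= (4593.03 - 1182.71) / 4593.03 * 100
= 74.2499%

74.2499%


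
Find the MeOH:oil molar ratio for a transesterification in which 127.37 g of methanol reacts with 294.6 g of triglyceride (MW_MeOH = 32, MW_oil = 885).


Molar ratio = n_MeOH / n_oil = (MeOH/32) / (oil/885) = (MeOH * 885) / (32 * oil)
= (127.37 * 885) / (32 * 294.6)
= 11.9572

11.9572


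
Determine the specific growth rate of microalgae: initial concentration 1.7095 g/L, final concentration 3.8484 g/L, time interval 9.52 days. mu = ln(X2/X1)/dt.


mu = ln(X2/X1) / dt
= ln(3.8484/1.7095) / 9.52
= 0.0852 per day

0.0852 per day


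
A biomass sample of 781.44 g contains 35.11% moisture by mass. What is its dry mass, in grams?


Wd = Ww * (1 - MC/100)
= 781.44 * (1 - 35.11/100)
= 507.0764 g

507.0764 g


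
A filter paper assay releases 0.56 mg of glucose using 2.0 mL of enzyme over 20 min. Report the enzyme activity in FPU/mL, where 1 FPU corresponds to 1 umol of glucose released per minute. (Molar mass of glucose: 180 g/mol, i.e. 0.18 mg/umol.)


Activity = glucose_mg / (0.18 mg/umol * V_mL * t_min)
= 0.56 / (0.18 * 2.0 * 20)
= 0.0778 FPU/mL

0.0778 FPU/mL


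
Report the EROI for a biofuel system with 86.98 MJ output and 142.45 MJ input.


EROI = E_out / E_in
= 86.98 / 142.45
= 0.6106

0.6106


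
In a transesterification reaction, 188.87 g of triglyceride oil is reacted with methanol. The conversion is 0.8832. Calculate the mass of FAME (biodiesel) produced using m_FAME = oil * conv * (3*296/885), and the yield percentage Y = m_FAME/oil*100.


m_FAME = oil * conv * (3 * 296 / 885) = oil * conv * (888/885)
= 188.87 * 0.8832 * 888 / 885
= 167.3754 g
Y = m_FAME / oil * 100 = conv * (888/885) * 100
= 0.8832 * 888 / 885 * 100
= 88.62%

167.3754 g FAME; Y = 88.62%


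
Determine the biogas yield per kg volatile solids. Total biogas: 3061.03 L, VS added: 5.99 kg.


Y = V / VS
= 3061.03 / 5.99
= 511.0234 L/kg VS

511.0234 L/kg VS


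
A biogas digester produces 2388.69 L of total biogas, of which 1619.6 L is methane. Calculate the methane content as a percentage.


CH4% = V_CH4 / V_total * 100
= 1619.6 / 2388.69 * 100
= 67.8029%

67.8029%


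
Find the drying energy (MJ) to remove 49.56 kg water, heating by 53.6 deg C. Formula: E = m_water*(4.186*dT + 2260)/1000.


E = m_water * (4.186 * dT + 2260) / 1000
= 49.56 * (4.186 * 53.6 + 2260) / 1000
= 123.1254 MJ

123.1254 MJ


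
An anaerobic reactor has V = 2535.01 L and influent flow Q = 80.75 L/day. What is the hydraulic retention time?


HRT = V / Q
= 2535.01 / 80.75
= 31.3933 days

31.3933 days


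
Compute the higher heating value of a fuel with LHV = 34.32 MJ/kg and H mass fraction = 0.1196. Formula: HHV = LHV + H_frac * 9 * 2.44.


HHV = LHV + H_frac * 9 * 2.44
= 34.32 + 0.1196 * 9 * 2.44
= 36.9464 MJ/kg

36.9464 MJ/kg


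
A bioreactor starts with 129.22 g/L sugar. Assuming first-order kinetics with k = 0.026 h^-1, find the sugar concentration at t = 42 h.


S = S0 * exp(-k * t)
S = 129.22 * exp(-0.026 * 42)
S = 43.3591 g/L

43.3591 g/L


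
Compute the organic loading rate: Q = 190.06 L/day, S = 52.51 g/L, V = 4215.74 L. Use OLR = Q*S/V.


OLR = Q * S / V
= 190.06 * 52.51 / 4215.74
= 2.3673 g/L/day

2.3673 g/L/day


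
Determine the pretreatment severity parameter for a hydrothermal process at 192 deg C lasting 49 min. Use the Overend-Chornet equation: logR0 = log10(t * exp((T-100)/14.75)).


logR0 = log10(t * exp((T - 100) / 14.75))
= log10(49 * exp((192 - 100) / 14.75))
= 4.3990

4.3990


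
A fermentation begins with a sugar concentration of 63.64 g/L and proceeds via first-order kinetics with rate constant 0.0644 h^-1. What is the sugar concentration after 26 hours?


S = S0 * exp(-k * t)
S = 63.64 * exp(-0.0644 * 26)
S = 11.9274 g/L

11.9274 g/L


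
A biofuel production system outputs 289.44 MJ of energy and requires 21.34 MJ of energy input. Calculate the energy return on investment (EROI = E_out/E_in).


EROI = E_out / E_in
= 289.44 / 21.34
= 13.5633

13.5633


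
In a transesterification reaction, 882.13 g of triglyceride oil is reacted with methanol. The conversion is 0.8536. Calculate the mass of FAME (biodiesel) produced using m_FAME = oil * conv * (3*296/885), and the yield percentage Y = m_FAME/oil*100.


m_FAME = oil * conv * (3 * 296 / 885) = oil * conv * (888/885)
= 882.13 * 0.8536 * 888 / 885
= 755.5387 g
Y = m_FAME / oil * 100 = conv * (888/885) * 100
= 0.8536 * 888 / 885 * 100
= 85.65%

755.5387 g FAME; Y = 85.65%


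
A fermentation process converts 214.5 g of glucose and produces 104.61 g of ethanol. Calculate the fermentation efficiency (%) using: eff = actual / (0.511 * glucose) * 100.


Fermentation efficiency = (actual / (0.511 * glucose)) * 100
= (104.61 / (0.511 * 214.5)) * 100
= 95.4388%

95.4388%


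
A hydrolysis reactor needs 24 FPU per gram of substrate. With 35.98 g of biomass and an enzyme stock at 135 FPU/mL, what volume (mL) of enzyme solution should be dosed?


V = dosage * m_sub / activity
V = 24 * 35.98 / 135
V = 6.3964 mL

6.3964 mL


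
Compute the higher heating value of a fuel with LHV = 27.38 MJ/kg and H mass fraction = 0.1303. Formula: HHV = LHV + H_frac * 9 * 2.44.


HHV = LHV + H_frac * 9 * 2.44
= 27.38 + 0.1303 * 9 * 2.44
= 30.2414 MJ/kg

30.2414 MJ/kg


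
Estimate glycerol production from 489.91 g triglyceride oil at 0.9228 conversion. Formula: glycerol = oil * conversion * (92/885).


glycerol = oil * conv * (92/885)
= 489.91 * 0.9228 * 92 / 885
= 46.9968 g

46.9968 g


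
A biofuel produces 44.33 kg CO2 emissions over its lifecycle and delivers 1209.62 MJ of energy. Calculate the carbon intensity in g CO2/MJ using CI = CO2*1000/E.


CI = CO2 * 1000 / E
= 44.33 * 1000 / 1209.62
= 36.6479 g CO2/MJ

36.6479 g CO2/MJ


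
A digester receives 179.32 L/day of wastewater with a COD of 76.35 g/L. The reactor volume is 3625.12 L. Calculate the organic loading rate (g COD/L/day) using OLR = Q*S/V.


OLR = Q * S / V
= 179.32 * 76.35 / 3625.12
= 3.7767 g/L/day

3.7767 g/L/day


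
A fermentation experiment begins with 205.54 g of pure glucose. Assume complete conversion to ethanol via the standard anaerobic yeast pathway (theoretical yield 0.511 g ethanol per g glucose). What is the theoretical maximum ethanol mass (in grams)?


Theoretical ethanol yield: m_EtOH = 0.511 * m_glucose
m_EtOH = 0.511 * 205.54 = 105.0309 g

105.0309 g


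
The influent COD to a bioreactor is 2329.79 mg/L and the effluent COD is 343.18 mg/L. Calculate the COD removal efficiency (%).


eta = (COD_in - COD_out) / COD_in * 100
= (2329.79 - 343.18) / 2329.79 * 100
= 85.2699%

85.2699%


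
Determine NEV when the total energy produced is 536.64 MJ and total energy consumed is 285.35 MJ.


NEV = E_out - E_in
= 536.64 - 285.35
= 251.2900 MJ

251.2900 MJ


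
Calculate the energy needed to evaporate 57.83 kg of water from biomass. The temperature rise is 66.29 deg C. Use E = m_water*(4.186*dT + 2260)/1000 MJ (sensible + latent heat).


E = m_water * (4.186 * dT + 2260) / 1000
= 57.83 * (4.186 * 66.29 + 2260) / 1000
= 146.7430 MJ

146.7430 MJ


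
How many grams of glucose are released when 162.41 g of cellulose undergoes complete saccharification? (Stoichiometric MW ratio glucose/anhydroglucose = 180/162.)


glucose = cellulose * 180/162
= 162.41 * 180/162
= 180.4556 g

180.4556 g


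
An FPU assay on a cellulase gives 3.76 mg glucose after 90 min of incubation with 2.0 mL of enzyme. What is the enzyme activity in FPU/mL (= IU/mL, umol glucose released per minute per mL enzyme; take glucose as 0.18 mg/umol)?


Activity = glucose_mg / (0.18 mg/umol * V_mL * t_min)
= 3.76 / (0.18 * 2.0 * 90)
= 0.1160 FPU/mL

0.1160 FPU/mL


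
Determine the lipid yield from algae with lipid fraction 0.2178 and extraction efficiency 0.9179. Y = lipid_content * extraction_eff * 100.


Y = lipid_content * extraction_eff * 100
= 0.2178 * 0.9179 * 100
= 19.9919%

19.9919%


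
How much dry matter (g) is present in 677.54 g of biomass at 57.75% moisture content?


Wd = Ww * (1 - MC/100)
= 677.54 * (1 - 57.75/100)
= 286.2606 g

286.2606 g


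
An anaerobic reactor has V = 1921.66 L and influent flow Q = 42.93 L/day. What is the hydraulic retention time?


HRT = V / Q
= 1921.66 / 42.93
= 44.7626 days

44.7626 days


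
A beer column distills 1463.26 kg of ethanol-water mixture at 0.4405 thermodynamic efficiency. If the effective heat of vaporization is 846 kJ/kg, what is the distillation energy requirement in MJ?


E = m * 846 / (eta * 1000)
= 1463.26 * 846 / (0.4405 * 1000)
= 2810.2564 MJ

2810.2564 MJ


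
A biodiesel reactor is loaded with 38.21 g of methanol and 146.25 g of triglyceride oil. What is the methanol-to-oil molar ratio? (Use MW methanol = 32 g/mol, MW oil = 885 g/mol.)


Molar ratio = n_MeOH / n_oil = (MeOH/32) / (oil/885) = (MeOH * 885) / (32 * oil)
= (38.21 * 885) / (32 * 146.25)
= 7.2256

7.2256


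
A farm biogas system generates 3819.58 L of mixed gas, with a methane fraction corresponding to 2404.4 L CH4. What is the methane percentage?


CH4% = V_CH4 / V_total * 100
= 2404.4 / 3819.58 * 100
= 62.9493%

62.9493%


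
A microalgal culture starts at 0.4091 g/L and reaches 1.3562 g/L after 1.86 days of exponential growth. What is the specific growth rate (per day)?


mu = ln(X2/X1) / dt
= ln(1.3562/0.4091) / 1.86
= 0.6443 per day

0.6443 per day


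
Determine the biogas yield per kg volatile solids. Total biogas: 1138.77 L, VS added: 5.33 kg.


Y = V / VS
= 1138.77 / 5.33
= 213.6529 L/kg VS

213.6529 L/kg VS


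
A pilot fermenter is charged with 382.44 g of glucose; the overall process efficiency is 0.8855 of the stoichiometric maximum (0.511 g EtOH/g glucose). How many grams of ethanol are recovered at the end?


Actual ethanol: m = 0.511 * 382.44 * 0.8855
m = 173.0505 g

173.0505 g


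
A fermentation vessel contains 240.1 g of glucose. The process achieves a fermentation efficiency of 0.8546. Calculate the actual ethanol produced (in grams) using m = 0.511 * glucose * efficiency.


Actual ethanol: m = 0.511 * 240.1 * 0.8546
m = 104.8518 g

104.8518 g


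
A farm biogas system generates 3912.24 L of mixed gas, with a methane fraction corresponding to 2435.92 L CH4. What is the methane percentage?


CH4% = V_CH4 / V_total * 100
= 2435.92 / 3912.24 * 100
= 62.2641%

62.2641%


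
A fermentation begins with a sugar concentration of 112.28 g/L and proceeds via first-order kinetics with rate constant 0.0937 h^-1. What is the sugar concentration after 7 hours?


S = S0 * exp(-k * t)
S = 112.28 * exp(-0.0937 * 7)
S = 58.2705 g/L

58.2705 g/L


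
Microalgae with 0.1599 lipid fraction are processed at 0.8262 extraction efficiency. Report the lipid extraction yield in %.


Y = lipid_content * extraction_eff * 100
= 0.1599 * 0.8262 * 100
= 13.2109%

13.2109%


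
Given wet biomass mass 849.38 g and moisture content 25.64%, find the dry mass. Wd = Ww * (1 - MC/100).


Wd = Ww * (1 - MC/100)
= 849.38 * (1 - 25.64/100)
= 631.5990 g

631.5990 g


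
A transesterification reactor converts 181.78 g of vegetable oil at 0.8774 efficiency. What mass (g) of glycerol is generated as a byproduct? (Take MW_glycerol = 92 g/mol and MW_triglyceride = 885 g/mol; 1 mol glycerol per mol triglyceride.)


glycerol = oil * conv * (92/885)
= 181.78 * 0.8774 * 92 / 885
= 16.5801 g

16.5801 g


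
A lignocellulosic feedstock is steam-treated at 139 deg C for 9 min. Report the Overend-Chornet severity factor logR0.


logR0 = log10(t * exp((T - 100) / 14.75))
= log10(9 * exp((139 - 100) / 14.75))
= 2.1025

2.1025


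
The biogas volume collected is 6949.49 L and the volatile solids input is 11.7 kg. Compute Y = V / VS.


Y = V / VS
= 6949.49 / 11.7
= 593.9735 L/kg VS

593.9735 L/kg VS


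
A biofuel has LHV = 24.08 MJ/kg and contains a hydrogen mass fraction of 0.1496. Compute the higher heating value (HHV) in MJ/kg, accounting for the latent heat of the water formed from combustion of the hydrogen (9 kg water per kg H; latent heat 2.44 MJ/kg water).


HHV = LHV + H_frac * 9 * 2.44
= 24.08 + 0.1496 * 9 * 2.44
= 27.3652 MJ/kg

27.3652 MJ/kg


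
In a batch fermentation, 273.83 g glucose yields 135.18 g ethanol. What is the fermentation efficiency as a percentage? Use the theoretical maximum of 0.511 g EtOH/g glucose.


Fermentation efficiency = (actual / (0.511 * glucose)) * 100
= (135.18 / (0.511 * 273.83)) * 100
= 96.6074%

96.6074%


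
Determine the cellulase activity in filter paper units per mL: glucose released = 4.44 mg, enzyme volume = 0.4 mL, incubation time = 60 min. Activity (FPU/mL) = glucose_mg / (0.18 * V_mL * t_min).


Activity = glucose_mg / (0.18 mg/umol * V_mL * t_min)
= 4.44 / (0.18 * 0.4 * 60)
= 1.0278 FPU/mL

1.0278 FPU/mL


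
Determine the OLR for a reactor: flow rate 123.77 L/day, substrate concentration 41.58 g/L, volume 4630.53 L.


OLR = Q * S / V
= 123.77 * 41.58 / 4630.53
= 1.1114 g/L/day

1.1114 g/L/day


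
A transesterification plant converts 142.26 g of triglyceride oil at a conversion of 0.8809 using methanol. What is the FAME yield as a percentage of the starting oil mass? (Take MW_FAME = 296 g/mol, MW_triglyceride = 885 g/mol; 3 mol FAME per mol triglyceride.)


m_FAME = oil * conv * (3 * 296 / 885) = oil * conv * (888/885)
= 142.26 * 0.8809 * 888 / 885
= 125.7416 g
Y = m_FAME / oil * 100 = conv * (888/885) * 100
= 0.8809 * 888 / 885 * 100
= 88.39%

88.39%


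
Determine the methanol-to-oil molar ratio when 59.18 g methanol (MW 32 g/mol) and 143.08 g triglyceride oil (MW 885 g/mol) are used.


Molar ratio = n_MeOH / n_oil = (MeOH/32) / (oil/885) = (MeOH * 885) / (32 * oil)
= (59.18 * 885) / (32 * 143.08)
= 11.4390

11.4390


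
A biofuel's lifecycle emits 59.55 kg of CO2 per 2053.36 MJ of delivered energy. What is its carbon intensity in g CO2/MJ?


CI = CO2 * 1000 / E
= 59.55 * 1000 / 2053.36
= 29.0012 g CO2/MJ

29.0012 g CO2/MJ


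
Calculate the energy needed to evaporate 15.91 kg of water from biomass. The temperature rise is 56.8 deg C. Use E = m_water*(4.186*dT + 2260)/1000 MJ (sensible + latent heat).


E = m_water * (4.186 * dT + 2260) / 1000
= 15.91 * (4.186 * 56.8 + 2260) / 1000
= 39.7394 MJ

39.7394 MJ


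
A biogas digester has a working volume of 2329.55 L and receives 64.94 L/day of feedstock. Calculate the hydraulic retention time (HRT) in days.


HRT = V / Q
= 2329.55 / 64.94
= 35.8723 days

35.8723 days


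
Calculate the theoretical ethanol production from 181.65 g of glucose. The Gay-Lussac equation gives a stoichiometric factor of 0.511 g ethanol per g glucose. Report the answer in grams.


Theoretical ethanol yield: m_EtOH = 0.511 * m_glucose
m_EtOH = 0.511 * 181.65 = 92.8231 g

92.8231 g


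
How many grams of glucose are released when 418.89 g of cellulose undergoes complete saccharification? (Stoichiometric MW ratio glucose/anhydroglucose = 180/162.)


glucose = cellulose * 180/162
= 418.89 * 180/162
= 465.4333 g

465.4333 g


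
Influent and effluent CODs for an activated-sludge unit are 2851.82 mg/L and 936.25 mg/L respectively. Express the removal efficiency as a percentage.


eta = (COD_in - COD_out) / COD_in * 100
= (2851.82 - 936.25) / 2851.82 * 100
= 67.1701%

67.1701%


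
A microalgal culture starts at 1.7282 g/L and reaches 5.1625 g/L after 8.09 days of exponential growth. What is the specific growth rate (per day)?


mu = ln(X2/X1) / dt
= ln(5.1625/1.7282) / 8.09
= 0.1353 per day

0.1353 per day


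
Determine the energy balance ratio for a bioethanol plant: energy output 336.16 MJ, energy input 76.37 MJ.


EROI = E_out / E_in
= 336.16 / 76.37
= 4.4017

4.4017


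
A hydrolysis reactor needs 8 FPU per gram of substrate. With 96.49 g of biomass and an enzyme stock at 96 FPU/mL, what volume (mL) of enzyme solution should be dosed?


V = dosage * m_sub / activity
V = 8 * 96.49 / 96
V = 8.0408 mL

8.0408 mL


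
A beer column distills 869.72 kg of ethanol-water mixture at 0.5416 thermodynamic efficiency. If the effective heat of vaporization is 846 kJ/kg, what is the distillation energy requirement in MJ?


E = m * 846 / (eta * 1000)
= 869.72 * 846 / (0.5416 * 1000)
= 1358.5360 MJ

1358.5360 MJ


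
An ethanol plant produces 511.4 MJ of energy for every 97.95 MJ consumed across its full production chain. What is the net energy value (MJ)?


NEV = E_out - E_in
= 511.4 - 97.95
= 413.4500 MJ

413.4500 MJ


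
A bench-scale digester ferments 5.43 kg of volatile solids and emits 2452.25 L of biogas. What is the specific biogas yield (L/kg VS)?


Y = V / VS
= 2452.25 / 5.43
= 451.6114 L/kg VS

451.6114 L/kg VS


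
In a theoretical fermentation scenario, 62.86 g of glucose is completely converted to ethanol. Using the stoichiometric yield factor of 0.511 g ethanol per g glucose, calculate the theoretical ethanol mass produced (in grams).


Theoretical ethanol yield: m_EtOH = 0.511 * m_glucose
m_EtOH = 0.511 * 62.86 = 32.1215 g

32.1215 g


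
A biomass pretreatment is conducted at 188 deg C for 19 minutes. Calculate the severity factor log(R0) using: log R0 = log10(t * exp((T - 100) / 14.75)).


logR0 = log10(t * exp((T - 100) / 14.75))
= log10(19 * exp((188 - 100) / 14.75))
= 3.8698

3.8698


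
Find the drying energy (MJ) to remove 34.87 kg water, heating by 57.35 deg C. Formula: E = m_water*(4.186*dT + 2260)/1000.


E = m_water * (4.186 * dT + 2260) / 1000
= 34.87 * (4.186 * 57.35 + 2260) / 1000
= 87.1773 MJ

87.1773 MJ


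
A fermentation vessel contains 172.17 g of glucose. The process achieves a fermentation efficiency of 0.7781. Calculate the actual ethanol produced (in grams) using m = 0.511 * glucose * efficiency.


Actual ethanol: m = 0.511 * 172.17 * 0.7781
m = 68.4564 g

68.4564 g


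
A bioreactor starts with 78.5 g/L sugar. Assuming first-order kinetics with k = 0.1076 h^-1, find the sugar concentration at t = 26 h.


S = S0 * exp(-k * t)
S = 78.5 * exp(-0.1076 * 26)
S = 4.7851 g/L

4.7851 g/L


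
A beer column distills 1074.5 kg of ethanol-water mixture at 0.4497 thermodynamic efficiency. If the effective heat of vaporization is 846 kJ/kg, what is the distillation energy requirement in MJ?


E = m * 846 / (eta * 1000)
= 1074.5 * 846 / (0.4497 * 1000)
= 2021.4076 MJ

2021.4076 MJ


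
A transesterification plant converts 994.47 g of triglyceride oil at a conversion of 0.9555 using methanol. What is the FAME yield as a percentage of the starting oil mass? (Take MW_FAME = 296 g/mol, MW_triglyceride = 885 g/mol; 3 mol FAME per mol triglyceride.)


m_FAME = oil * conv * (3 * 296 / 885) = oil * conv * (888/885)
= 994.47 * 0.9555 * 888 / 885
= 953.4372 g
Y = m_FAME / oil * 100 = conv * (888/885) * 100
= 0.9555 * 888 / 885 * 100
= 95.87%

95.87%


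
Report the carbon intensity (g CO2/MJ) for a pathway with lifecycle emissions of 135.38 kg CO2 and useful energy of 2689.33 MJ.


CI = CO2 * 1000 / E
= 135.38 * 1000 / 2689.33
= 50.3397 g CO2/MJ

50.3397 g CO2/MJ


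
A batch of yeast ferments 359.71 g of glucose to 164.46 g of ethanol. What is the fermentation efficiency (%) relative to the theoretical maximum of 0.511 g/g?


Fermentation efficiency = (actual / (0.511 * glucose)) * 100
= (164.46 / (0.511 * 359.71)) * 100
= 89.4719%

89.4719%


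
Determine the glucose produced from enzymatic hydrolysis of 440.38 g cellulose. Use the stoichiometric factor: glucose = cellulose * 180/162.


glucose = cellulose * 180/162
= 440.38 * 180/162
= 489.3111 g

489.3111 g


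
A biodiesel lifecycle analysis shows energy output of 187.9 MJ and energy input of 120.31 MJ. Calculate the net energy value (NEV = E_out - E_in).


NEV = E_out - E_in
= 187.9 - 120.31
= 67.5900 MJ

67.5900 MJ


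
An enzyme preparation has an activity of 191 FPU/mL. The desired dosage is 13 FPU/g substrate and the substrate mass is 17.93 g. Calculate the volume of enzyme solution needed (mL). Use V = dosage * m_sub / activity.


V = dosage * m_sub / activity
V = 13 * 17.93 / 191
V = 1.2204 mL

1.2204 mL


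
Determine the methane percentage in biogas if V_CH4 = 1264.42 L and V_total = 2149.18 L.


CH4% = V_CH4 / V_total * 100
= 1264.42 / 2149.18 * 100
= 58.8327%

58.8327%


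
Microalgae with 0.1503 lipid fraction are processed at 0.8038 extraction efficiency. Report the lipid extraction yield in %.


Y = lipid_content * extraction_eff * 100
= 0.1503 * 0.8038 * 100
= 12.0811%

12.0811%


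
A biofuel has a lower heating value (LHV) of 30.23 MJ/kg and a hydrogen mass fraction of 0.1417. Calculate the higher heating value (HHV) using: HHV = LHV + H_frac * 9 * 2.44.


HHV = LHV + H_frac * 9 * 2.44
= 30.23 + 0.1417 * 9 * 2.44
= 33.3417 MJ/kg

33.3417 MJ/kg


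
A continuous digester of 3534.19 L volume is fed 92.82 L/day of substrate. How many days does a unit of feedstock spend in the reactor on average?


HRT = V / Q
= 3534.19 / 92.82
= 38.0757 days

38.0757 days


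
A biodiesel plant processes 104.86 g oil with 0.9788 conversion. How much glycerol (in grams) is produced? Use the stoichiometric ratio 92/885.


glycerol = oil * conv * (92/885)
= 104.86 * 0.9788 * 92 / 885
= 10.6696 g

10.6696 g


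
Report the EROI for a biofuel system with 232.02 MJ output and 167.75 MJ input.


EROI = E_out / E_in
= 232.02 / 167.75
= 1.3831

1.3831


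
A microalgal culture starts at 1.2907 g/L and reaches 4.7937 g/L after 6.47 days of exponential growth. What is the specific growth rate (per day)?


mu = ln(X2/X1) / dt
= ln(4.7937/1.2907) / 6.47
= 0.2028 per day

0.2028 per day


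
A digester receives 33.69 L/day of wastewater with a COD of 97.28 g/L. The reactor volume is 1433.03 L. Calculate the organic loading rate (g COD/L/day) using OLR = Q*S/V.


OLR = Q * S / V
= 33.69 * 97.28 / 1433.03
= 2.2870 g/L/day

2.2870 g/L/day


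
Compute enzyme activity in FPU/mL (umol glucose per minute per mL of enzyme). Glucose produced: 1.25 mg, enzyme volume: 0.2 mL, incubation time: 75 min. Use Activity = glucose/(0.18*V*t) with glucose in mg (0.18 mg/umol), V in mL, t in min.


Activity = glucose_mg / (0.18 mg/umol * V_mL * t_min)
= 1.25 / (0.18 * 0.2 * 75)
= 0.4630 FPU/mL

0.4630 FPU/mL


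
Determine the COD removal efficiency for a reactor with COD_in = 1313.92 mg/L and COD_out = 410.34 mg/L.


eta = (COD_in - COD_out) / COD_in * 100
= (1313.92 - 410.34) / 1313.92 * 100
= 68.7698%

68.7698%


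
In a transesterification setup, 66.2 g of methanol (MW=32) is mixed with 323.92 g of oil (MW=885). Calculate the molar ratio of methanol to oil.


Molar ratio = n_MeOH / n_oil = (MeOH/32) / (oil/885) = (MeOH * 885) / (32 * oil)
= (66.2 * 885) / (32 * 323.92)
= 5.6521

5.6521


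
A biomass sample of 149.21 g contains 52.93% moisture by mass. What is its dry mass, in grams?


Wd = Ww * (1 - MC/100)
= 149.21 * (1 - 52.93/100)
= 70.2331 g

70.2331 g


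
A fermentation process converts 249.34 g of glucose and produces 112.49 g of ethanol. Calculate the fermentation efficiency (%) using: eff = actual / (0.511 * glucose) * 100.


Fermentation efficiency = (actual / (0.511 * glucose)) * 100
= (112.49 / (0.511 * 249.34)) * 100
= 88.2879%

88.2879%


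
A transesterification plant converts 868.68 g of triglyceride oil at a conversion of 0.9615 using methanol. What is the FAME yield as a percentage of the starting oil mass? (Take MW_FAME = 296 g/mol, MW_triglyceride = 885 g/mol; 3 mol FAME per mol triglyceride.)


m_FAME = oil * conv * (3 * 296 / 885) = oil * conv * (888/885)
= 868.68 * 0.9615 * 888 / 885
= 838.0671 g
Y = m_FAME / oil * 100 = conv * (888/885) * 100
= 0.9615 * 888 / 885 * 100
= 96.48%

96.48%


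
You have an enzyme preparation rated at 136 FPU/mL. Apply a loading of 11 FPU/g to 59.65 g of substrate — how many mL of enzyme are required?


V = dosage * m_sub / activity
V = 11 * 59.65 / 136
V = 4.8246 mL

4.8246 mL


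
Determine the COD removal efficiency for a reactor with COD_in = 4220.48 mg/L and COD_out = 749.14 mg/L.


eta = (COD_in - COD_out) / COD_in * 100
= (4220.48 - 749.14) / 4220.48 * 100
= 82.2499%

82.2499%


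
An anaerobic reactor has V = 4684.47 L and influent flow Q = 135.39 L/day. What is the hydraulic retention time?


HRT = V / Q
= 4684.47 / 135.39
= 34.5998 days

34.5998 days


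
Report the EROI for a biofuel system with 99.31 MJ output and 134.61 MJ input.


EROI = E_out / E_in
= 99.31 / 134.61
= 0.7378

0.7378


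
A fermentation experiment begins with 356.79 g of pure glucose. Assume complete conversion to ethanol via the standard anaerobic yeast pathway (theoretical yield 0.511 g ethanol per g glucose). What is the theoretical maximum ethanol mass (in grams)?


Theoretical ethanol yield: m_EtOH = 0.511 * m_glucose
m_EtOH = 0.511 * 356.79 = 182.3197 g

182.3197 g


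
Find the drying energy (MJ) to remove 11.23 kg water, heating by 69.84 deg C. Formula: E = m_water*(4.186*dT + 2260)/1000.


E = m_water * (4.186 * dT + 2260) / 1000
= 11.23 * (4.186 * 69.84 + 2260) / 1000
= 28.6629 MJ

28.6629 MJ


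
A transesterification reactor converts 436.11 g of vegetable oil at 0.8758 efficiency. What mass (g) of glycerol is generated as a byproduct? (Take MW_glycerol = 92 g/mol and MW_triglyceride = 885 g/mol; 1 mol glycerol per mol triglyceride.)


glycerol = oil * conv * (92/885)
= 436.11 * 0.8758 * 92 / 885
= 39.7050 g

39.7050 g


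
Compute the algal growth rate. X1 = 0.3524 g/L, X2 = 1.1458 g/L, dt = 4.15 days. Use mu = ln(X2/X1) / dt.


mu = ln(X2/X1) / dt
= ln(1.1458/0.3524) / 4.15
= 0.2841 per day

0.2841 per day


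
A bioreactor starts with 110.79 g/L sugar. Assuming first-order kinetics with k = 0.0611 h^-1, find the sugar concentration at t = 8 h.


S = S0 * exp(-k * t)
S = 110.79 * exp(-0.0611 * 8)
S = 67.9544 g/L

67.9544 g/L


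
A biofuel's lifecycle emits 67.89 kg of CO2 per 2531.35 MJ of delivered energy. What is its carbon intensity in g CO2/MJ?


CI = CO2 * 1000 / E
= 67.89 * 1000 / 2531.35
= 26.8197 g CO2/MJ

26.8197 g CO2/MJ


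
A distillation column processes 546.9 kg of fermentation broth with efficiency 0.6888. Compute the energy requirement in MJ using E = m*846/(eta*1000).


E = m * 846 / (eta * 1000)
= 546.9 * 846 / (0.6888 * 1000)
= 671.7152 MJ

671.7152 MJ


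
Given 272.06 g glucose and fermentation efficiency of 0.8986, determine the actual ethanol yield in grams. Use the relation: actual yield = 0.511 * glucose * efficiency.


Actual ethanol: m = 0.511 * 272.06 * 0.8986
m = 124.9258 g

124.9258 g


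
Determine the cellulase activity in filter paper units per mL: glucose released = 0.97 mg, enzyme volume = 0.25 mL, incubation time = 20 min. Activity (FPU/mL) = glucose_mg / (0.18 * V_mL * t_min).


Activity = glucose_mg / (0.18 mg/umol * V_mL * t_min)
= 0.97 / (0.18 * 0.25 * 20)
= 1.0778 FPU/mL

1.0778 FPU/mL


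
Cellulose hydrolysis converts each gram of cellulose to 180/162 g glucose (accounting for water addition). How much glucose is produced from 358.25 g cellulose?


glucose = cellulose * 180/162
= 358.25 * 180/162
= 398.0556 g

398.0556 g


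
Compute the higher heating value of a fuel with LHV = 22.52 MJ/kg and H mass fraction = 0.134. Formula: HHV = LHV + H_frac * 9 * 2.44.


HHV = LHV + H_frac * 9 * 2.44
= 22.52 + 0.134 * 9 * 2.44
= 25.4626 MJ/kg

25.4626 MJ/kg


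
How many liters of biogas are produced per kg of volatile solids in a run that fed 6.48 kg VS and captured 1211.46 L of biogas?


Y = V / VS
= 1211.46 / 6.48
= 186.9537 L/kg VS

186.9537 L/kg VS


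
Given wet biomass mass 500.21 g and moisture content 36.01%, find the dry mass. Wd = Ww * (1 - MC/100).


Wd = Ww * (1 - MC/100)
= 500.21 * (1 - 36.01/100)
= 320.0844 g

320.0844 g


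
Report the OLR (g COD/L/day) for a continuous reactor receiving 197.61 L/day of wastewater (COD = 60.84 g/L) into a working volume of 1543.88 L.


OLR = Q * S / V
= 197.61 * 60.84 / 1543.88
= 7.7873 g/L/day

7.7873 g/L/day


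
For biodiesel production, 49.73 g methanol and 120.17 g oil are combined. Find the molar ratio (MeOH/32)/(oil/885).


Molar ratio = n_MeOH / n_oil = (MeOH/32) / (oil/885) = (MeOH * 885) / (32 * oil)
= (49.73 * 885) / (32 * 120.17)
= 11.4450

11.4450


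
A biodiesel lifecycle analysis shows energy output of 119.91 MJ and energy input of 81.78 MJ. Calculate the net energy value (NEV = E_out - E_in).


NEV = E_out - E_in
= 119.91 - 81.78
= 38.1300 MJ

38.1300 MJ


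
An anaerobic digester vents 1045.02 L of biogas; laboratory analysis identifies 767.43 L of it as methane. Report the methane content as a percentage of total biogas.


CH4% = V_CH4 / V_total * 100
= 767.43 / 1045.02 * 100
= 73.4369%

73.4369%


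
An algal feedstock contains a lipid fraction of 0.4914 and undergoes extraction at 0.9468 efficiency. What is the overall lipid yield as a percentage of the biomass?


Y = lipid_content * extraction_eff * 100
= 0.4914 * 0.9468 * 100
= 46.5258%

46.5258%


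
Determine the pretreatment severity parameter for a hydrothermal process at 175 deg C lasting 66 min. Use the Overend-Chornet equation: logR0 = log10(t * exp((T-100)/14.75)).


logR0 = log10(t * exp((T - 100) / 14.75))
= log10(66 * exp((175 - 100) / 14.75))
= 4.0278

4.0278


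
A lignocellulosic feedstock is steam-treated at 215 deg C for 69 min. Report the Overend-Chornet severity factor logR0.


logR0 = log10(t * exp((T - 100) / 14.75))
= log10(69 * exp((215 - 100) / 14.75))
= 5.2249

5.2249


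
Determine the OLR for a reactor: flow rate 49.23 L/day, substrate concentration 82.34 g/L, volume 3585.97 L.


OLR = Q * S / V
= 49.23 * 82.34 / 3585.97
= 1.1304 g/L/day

1.1304 g/L/day


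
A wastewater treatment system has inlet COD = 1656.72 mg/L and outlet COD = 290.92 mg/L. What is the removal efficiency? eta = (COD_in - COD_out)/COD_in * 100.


eta = (COD_in - COD_out) / COD_in * 100
= (1656.72 - 290.92) / 1656.72 * 100
= 82.4400%

82.4400%


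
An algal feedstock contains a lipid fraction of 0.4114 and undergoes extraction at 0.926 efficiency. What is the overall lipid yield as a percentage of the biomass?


Y = lipid_content * extraction_eff * 100
= 0.4114 * 0.926 * 100
= 38.0956%

38.0956%


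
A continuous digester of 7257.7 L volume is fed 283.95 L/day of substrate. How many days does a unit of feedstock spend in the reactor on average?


HRT = V / Q
= 7257.7 / 283.95
= 25.5598 days

25.5598 days


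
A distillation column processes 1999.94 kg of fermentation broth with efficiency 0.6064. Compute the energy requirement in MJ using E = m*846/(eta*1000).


E = m * 846 / (eta * 1000)
= 1999.94 * 846 / (0.6064 * 1000)
= 2790.1538 MJ

2790.1538 MJ


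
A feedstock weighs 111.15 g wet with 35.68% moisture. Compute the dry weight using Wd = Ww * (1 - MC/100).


Wd = Ww * (1 - MC/100)
= 111.15 * (1 - 35.68/100)
= 71.4917 g

71.4917 g


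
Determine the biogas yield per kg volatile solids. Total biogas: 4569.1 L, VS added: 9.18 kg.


Y = V / VS
= 4569.1 / 9.18
= 497.7233 L/kg VS

497.7233 L/kg VS


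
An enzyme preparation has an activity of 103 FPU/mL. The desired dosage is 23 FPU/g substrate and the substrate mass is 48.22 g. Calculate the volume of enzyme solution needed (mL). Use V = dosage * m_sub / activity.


V = dosage * m_sub / activity
V = 23 * 48.22 / 103
V = 10.7676 mL

10.7676 mL


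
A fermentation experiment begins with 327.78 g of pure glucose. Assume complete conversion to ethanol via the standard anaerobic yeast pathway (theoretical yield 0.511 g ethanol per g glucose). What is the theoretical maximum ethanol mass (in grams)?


Theoretical ethanol yield: m_EtOH = 0.511 * m_glucose
m_EtOH = 0.511 * 327.78 = 167.4956 g

167.4956 g


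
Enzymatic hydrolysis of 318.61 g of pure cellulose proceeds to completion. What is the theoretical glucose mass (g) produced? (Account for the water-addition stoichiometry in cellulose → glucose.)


glucose = cellulose * 180/162
= 318.61 * 180/162
= 354.0111 g

354.0111 g


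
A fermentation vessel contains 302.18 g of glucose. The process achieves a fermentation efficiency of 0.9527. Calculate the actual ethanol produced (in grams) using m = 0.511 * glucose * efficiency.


Actual ethanol: m = 0.511 * 302.18 * 0.9527
m = 147.1102 g

147.1102 g


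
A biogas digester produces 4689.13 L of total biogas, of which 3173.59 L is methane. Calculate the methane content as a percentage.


CH4% = V_CH4 / V_total * 100
= 3173.59 / 4689.13 * 100
= 67.6797%

67.6797%


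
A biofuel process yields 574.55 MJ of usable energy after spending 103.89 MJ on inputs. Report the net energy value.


NEV = E_out - E_in
= 574.55 - 103.89
= 470.6600 MJ

470.6600 MJ


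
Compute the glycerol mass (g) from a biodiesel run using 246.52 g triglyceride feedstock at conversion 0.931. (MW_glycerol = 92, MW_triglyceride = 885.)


glycerol = oil * conv * (92/885)
= 246.52 * 0.931 * 92 / 885
= 23.8587 g

23.8587 g


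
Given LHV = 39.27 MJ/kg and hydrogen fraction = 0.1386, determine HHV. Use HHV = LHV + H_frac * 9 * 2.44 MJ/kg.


HHV = LHV + H_frac * 9 * 2.44
= 39.27 + 0.1386 * 9 * 2.44
= 42.3137 MJ/kg

42.3137 MJ/kg


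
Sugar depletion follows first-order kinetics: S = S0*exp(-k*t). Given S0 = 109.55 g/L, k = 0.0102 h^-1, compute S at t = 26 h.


S = S0 * exp(-k * t)
S = 109.55 * exp(-0.0102 * 26)
S = 84.0306 g/L

84.0306 g/L
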